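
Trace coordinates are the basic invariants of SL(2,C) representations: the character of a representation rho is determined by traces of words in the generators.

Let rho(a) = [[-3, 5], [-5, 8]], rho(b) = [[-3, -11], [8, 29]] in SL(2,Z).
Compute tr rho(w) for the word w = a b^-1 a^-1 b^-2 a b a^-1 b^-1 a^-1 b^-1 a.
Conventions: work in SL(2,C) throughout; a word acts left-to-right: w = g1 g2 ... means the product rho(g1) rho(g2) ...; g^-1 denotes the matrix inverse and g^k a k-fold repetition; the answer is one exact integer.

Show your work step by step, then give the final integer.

-216777692939209

rho(a) = [[-3, 5], [-5, 8]]
... * rho(b^-1) = [[29, 11], [-8, -3]]  ->  [[-127, -48], [-209, -79]]
... * rho(a^-1) = [[8, -5], [5, -3]]  ->  [[-1256, 779], [-2067, 1282]]
... * rho(b^-1) = [[29, 11], [-8, -3]]  ->  [[-42656, -16153], [-70199, -26583]]
... * rho(b^-1) = [[29, 11], [-8, -3]]  ->  [[-1107800, -420757], [-1823107, -692440]]
... * rho(a) = [[-3, 5], [-5, 8]]  ->  [[5427185, -8905056], [8931521, -14655055]]
... * rho(b) = [[-3, -11], [8, 29]]  ->  [[-87522003, -317945659], [-144035003, -523243326]]
... * rho(a^-1) = [[8, -5], [5, -3]]  ->  [[-2289904319, 1391446992], [-3768496654, 2289904993]]
... * rho(b^-1) = [[29, 11], [-8, -3]]  ->  [[-77538801187, -29363288485], [-127605642910, -48323178173]]
... * rho(a^-1) = [[8, -5], [5, -3]]  ->  [[-767126851921, 475783871390], [-1262461034145, 782997749069]]
... * rho(b^-1) = [[29, 11], [-8, -3]]  ->  [[-26052949676829, -9865746985301], [-42875351982757, -16236064622802]]
... * rho(a) = [[-3, 5], [-5, 8]]  ->  [[127487583956992, -209190724266553], [209806379062281, -344265276896201]]
tr = 127487583956992 + -344265276896201 = -216777692939209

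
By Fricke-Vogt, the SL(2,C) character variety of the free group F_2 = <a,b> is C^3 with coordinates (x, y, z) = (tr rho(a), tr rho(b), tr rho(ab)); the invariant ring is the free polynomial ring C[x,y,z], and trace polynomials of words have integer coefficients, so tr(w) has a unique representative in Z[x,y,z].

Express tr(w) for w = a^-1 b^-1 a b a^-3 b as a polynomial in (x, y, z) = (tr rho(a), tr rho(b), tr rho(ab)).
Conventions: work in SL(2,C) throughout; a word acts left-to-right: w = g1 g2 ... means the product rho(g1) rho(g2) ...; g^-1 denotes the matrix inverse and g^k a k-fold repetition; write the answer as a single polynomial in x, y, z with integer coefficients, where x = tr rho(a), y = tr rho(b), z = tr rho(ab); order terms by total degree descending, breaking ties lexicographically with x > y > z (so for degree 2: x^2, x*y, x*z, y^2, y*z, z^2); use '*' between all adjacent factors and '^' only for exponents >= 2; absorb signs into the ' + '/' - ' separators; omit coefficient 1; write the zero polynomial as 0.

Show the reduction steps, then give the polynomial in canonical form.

-x^4*y^2*z + x^5*y + x^3*y^3 + 2*x^3*y*z^2 - x^4*z + x^2*y^2*z - x^2*z^3 - 5*x^3*y - 2*x*y^3 - 3*x*y*z^2 + 4*x^2*z + y^2*z + z^3 + 6*x*y - 3*z

tr(b^2) = tr(b)*tr(b) - tr(1) = y^2 - 2
tr(b^2 a) = tr(b)*tr(a b) - tr(a) = y*z - x
tr(b^2 a^-1) = tr(b^2)*tr(a) - tr(b^2 a) = x*y^2 - y*z - x
tr(a^-1 b^2 a^-1) = tr(b^2 a^-1)*tr(a) - tr(b^2) = x^2*y^2 - x*y*z - x^2 - y^2 + 2
tr(b a^-3 b) = tr(a^-1 b^2 a^-1)*tr(a) - tr(a^-1 b^2) = x^3*y^2 - x^2*y*z - x^3 - 2*x*y^2 + y*z + 3*x
tr(b a b^2) = tr(b)*tr(b a b) - tr(b a) = y^2*z - x*y - z
tr(a b a b) = tr(a b)*tr(a b) - tr(1)   [split at repeated a] = z^2 - 2
tr(a b a) = tr(a)*tr(b a) - tr(b) = x*z - y
tr(b a b^2 a) = tr(b)*tr(a b a b) - tr(a b a) = y*z^2 - x*z - y
tr(b a^-1 b a b) = tr(b a b^2)*tr(a) - tr(b a b^2 a) = x*y^2*z - x^2*y - y*z^2 + y
tr(b a b a b a) = tr(b a)*tr(b a b a) - tr(b^-1 a^-1)   [split at repeated b] = z^3 - 3*z
tr(b a^-1 b a b a) = tr(b a b a b)*tr(a) - tr(b a b a b a) = x*y*z^2 - x^2*z - z^3 - x*y + 3*z
tr(a^-1 b a^-1 b a b) = tr(b a^-1 b a b)*tr(a) - tr(b a^-1 b a b a) = x^2*y^2*z - x^3*y - 2*x*y*z^2 + x^2*z + z^3 + 2*x*y - 3*z
tr(a^-1 b a^-1 b a b a^-1) = tr(a^-1 b a^-1 b a b)*tr(a) - tr(a^-1 b a^-1 b a b a) = x^3*y^2*z - x^4*y - 2*x^2*y*z^2 + x^3*z - x*y^2*z + x*z^3 + 3*x^2*y + y*z^2 - 3*x*z - y
tr(a b a^-3 b a^-1 b) = tr(a^-1 b a^-1 b a b a^-1)*tr(a) - tr(a^-1 b a^-1 b a b) = x^4*y^2*z - x^5*y - 2*x^3*y*z^2 + x^4*z - 2*x^2*y^2*z + x^2*z^3 + 4*x^3*y + 3*x*y*z^2 - 4*x^2*z - z^3 - 3*x*y + 3*z
tr(a^-1 b^-1 a b a^-3 b) = tr(a b a^-3 b a^-1)*tr(b) - tr(a b a^-3 b a^-1 b) = -x^4*y^2*z + x^5*y + x^3*y^3 + 2*x^3*y*z^2 - x^4*z + x^2*y^2*z - x^2*z^3 - 5*x^3*y - 2*x*y^3 - 3*x*y*z^2 + 4*x^2*z + y^2*z + z^3 + 6*x*y - 3*z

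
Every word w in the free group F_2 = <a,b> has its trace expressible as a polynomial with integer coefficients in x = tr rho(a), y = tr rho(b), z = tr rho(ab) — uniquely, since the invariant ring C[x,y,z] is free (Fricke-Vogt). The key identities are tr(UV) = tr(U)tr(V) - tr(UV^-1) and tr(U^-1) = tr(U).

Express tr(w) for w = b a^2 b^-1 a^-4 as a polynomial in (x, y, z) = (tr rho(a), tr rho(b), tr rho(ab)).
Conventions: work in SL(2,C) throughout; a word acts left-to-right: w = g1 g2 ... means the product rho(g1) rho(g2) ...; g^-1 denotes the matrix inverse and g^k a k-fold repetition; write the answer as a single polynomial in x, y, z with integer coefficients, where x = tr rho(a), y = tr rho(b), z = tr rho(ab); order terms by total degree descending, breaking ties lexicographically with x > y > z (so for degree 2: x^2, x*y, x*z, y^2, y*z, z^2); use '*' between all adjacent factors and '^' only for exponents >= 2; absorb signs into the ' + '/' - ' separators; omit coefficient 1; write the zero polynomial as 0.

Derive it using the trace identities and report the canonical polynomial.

use: tr(a^-1 b) = tr(b) * tr(a) - tr(b a) = x*y - z
tr(a^2 b) = tr(a) * tr(b a) - tr(b) = x*z - y
apply: tr(a^2) = tr(a) * tr(a) - tr(1) = x^2 - 2
tr(b a^2 b) = tr(b) * tr(a^2 b) - tr(a^2) = x*y*z - x^2 - y^2 + 2
tr(b a b a) = tr(b a) * tr(b a) - tr(1)   [split at repeated b] = z^2 - 2
tr(b a b) = tr(b) * tr(a b) - tr(a) = y*z - x
use: tr(b a^2 b a) = tr(a) * tr(b a b a) - tr(b a b) = x*z^2 - y*z - x
use: tr(a^-1 b a^2 b) = tr(b a^2 b) * tr(a) - tr(b a^2 b a) = x^2*y*z - x^3 - x*y^2 - x*z^2 + y*z + 3*x
use: tr(a^-1 b a^2 b a^-1) = tr(a^-1 b a^2 b) * tr(a) - tr(a^-1 b a^2 b a) = x^3*y*z - x^4 - x^2*y^2 - x^2*z^2 + 4*x^2 + y^2 - 2
tr(a^-3 b a^2 b) = tr(a^-1 b a^2 b a^-1) * tr(a) - tr(a^-1 b a^2 b) = x^4*y*z - x^5 - x^3*y^2 - x^3*z^2 - x^2*y*z + 5*x^3 + 2*x*y^2 + x*z^2 - y*z - 5*x
use: tr(a^-3 b a^2 b^-1) = tr(a^-3 b a^2) * tr(b) - tr(a^-3 b a^2 b) = -x^4*y*z + x^5 + x^3*y^2 + x^3*z^2 + x^2*y*z - 5*x^3 - x*y^2 - x*z^2 + 5*x
use: tr(a b a^2) = tr(a) * tr(a b a) - tr(a b) = x^2*z - x*y - z
tr(b a^2 b^-1 a) = tr(a b a^2) * tr(b) - tr(a b a^2 b) = x^2*y*z - x*y^2 - x*z^2 + x
apply: tr(b a^2 b^-1 a^-1) = tr(b a^2 b^-1) * tr(a) - tr(b a^2 b^-1 a) = -x^2*y*z + x^3 + x*y^2 + x*z^2 - 3*x
tr(a^-2 b a^2 b^-1) = tr(b a^2 b^-1 a^-1) * tr(a) - tr(b a^2 b^-1) = -x^3*y*z + x^4 + x^2*y^2 + x^2*z^2 - 4*x^2 + 2
tr(b a^2 b^-1 a^-4) = tr(a^-3 b a^2 b^-1) * tr(a) - tr(a^-3 b a^2 b^-1 a) = -x^5*y*z + x^6 + x^4*y^2 + x^4*z^2 + 2*x^3*y*z - 6*x^4 - 2*x^2*y^2 - 2*x^2*z^2 + 9*x^2 - 2

-x^5*y*z + x^6 + x^4*y^2 + x^4*z^2 + 2*x^3*y*z - 6*x^4 - 2*x^2*y^2 - 2*x^2*z^2 + 9*x^2 - 2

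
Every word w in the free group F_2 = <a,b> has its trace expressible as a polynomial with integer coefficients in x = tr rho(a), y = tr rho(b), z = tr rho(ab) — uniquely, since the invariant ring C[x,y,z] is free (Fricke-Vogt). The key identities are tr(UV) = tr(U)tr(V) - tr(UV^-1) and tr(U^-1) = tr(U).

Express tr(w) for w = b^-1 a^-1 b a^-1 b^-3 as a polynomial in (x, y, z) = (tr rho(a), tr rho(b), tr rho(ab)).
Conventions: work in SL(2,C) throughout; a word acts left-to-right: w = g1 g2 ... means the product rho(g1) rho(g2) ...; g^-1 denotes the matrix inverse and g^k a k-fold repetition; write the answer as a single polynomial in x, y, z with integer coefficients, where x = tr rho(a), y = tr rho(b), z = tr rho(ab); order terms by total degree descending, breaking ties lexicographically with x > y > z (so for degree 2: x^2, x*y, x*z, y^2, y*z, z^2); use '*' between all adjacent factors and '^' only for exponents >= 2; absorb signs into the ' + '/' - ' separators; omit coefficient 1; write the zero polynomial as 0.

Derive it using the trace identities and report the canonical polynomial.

x*y^4*z - x^2*y^3 - y^5 - y^3*z^2 - x*y^2*z + x^2*y + 5*y^3 + 2*y*z^2 - x*z - 5*y

tr(a^-1 b) = tr(b) tr(a) - tr(b a)   [inverse elimination on a] = x*y - z
apply: tr(a^-1 b a^-1) = tr(a^-1 b) tr(a) - tr(a^-1 b a)   [inverse elimination on a] = x^2*y - x*z - y
apply: tr(b^2) = tr(b) tr(b) - tr(1)   [square of b] = y^2 - 2
tr(b^2 a) = tr(b) tr(a b) - tr(a)   [square of b] = y*z - x
tr(b a^-1 b) = tr(b^2) tr(a) - tr(b^2 a)   [inverse elimination on a] = x*y^2 - y*z - x
tr(b a b a) = tr(a b) tr(a b) - tr(1)   [split at a repeated a] = z^2 - 2
use: tr(b a^-1 b a) = tr(b a b) tr(a) - tr(b a b a)   [inverse elimination on a] = x*y*z - x^2 - z^2 + 2
use: tr(a^-1 b a^-1 b) = tr(b a^-1 b) tr(a) - tr(b a^-1 b a)   [inverse elimination on a] = x^2*y^2 - 2*x*y*z + z^2 - 2
tr(b^-1 a^-1 b a^-1) = tr(a^-1 b a^-1) tr(b) - tr(a^-1 b a^-1 b)   [inverse elimination on b] = x*y*z - y^2 - z^2 + 2
apply: tr(a^-1 b a^-1 b^-2) = tr(b^-1 a^-1 b a^-1) tr(b) - tr(b^-1 a^-1 b a^-1 b)   [inverse elimination on b] = x*y^2*z - x^2*y - y^3 - y*z^2 + x*z + 3*y
use: tr(b^-1 a^-1 b a^-1 b^-2) = tr(a^-1 b a^-1 b^-2) tr(b) - tr(a^-1 b a^-1 b^-1)   [inverse elimination on b] = x*y^3*z - x^2*y^2 - y^4 - y^2*z^2 + 4*y^2 + z^2 - 2
use: tr(b^-1 a^-1 b a^-1 b^-3) = tr(b^-1 a^-1 b a^-1 b^-2) tr(b) - tr(b^-1 a^-1 b a^-1 b^-1)   [inverse elimination on b] = x*y^4*z - x^2*y^3 - y^5 - y^3*z^2 - x*y^2*z + x^2*y + 5*y^3 + 2*y*z^2 - x*z - 5*y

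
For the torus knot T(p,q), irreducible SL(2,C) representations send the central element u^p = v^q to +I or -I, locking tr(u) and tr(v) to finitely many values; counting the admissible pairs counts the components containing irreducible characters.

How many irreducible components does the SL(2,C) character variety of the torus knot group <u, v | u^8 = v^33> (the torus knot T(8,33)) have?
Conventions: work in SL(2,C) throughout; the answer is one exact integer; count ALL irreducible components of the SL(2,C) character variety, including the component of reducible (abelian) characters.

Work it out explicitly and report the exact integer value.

113

Gamma = < u, v | u^8 = v^33 > (torus knot T(8,33)); the central element u^8 = v^33 acts as +I or -I in any irreducible SL(2,C) representation.
So on each irreducible component the traces are pinned: tr(u) = 2*cos(pi*alpha/8) with 1 <= alpha <= 7, tr(v) = 2*cos(pi*beta/33) with 1 <= beta <= 32.
Consistency of u^8 = (-1)^alpha I with v^33 = (-1)^beta I forces alpha = beta (mod 2).
count pairs: odd alpha (4 choices) x odd beta (16), plus even alpha (3) x even beta (16): 4*16 + 3*16 = 112.
components with irreducible characters: 112; plus the single component of reducible (abelian) characters: total 113.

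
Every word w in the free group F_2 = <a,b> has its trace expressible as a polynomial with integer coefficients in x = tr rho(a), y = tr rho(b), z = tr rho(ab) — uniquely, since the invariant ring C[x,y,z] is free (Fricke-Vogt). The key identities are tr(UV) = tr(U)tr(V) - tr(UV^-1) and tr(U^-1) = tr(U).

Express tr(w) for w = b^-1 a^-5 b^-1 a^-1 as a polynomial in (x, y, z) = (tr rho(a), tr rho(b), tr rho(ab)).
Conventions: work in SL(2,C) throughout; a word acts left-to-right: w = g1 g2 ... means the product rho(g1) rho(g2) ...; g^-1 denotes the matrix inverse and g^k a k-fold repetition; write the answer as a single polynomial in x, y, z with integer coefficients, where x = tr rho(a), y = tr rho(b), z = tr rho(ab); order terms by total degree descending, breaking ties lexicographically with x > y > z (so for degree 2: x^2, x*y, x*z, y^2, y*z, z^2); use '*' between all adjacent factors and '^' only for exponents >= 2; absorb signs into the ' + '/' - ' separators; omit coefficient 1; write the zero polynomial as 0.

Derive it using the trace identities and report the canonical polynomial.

x^4*z^2 - x^3*y*z - x^4 - 3*x^2*z^2 + 2*x*y*z + 4*x^2 + z^2 - 2

and tr(b^-1) = tr(b) = y
and tr(b^-1 a) = tr(a) * tr(b) - tr(a b)  (eliminate b^-1) = x*y - z
next, tr(a^-1 b^-1) = tr(b^-1) * tr(a) - tr(b^-1 a)  (eliminate a^-1) = z
and tr(b^-1 a^-2) = tr(a^-1 b^-1) * tr(a) - tr(a^-1 b^-1 a)  (eliminate a^-1) = x*z - y
next, tr(a^-2) = tr(a^-1) * tr(a) - tr(1)  (eliminate a^-1) = x^2 - 2
tr(a^-1 b^-2 a^-1) = tr(b^-1 a^-2) * tr(b) - tr(b^-1 a^-2 b)  (eliminate b^-1) = x*y*z - x^2 - y^2 + 2
next, tr(b^-2) = tr(b^-1) * tr(b) - tr(1)  (eliminate b^-1) = y^2 - 2
and tr(b^-2 a) = tr(a b^-1) * tr(b) - tr(a)  (eliminate b^-1) = x*y^2 - y*z - x
next, tr(a^-1 b^-2) = tr(b^-2) * tr(a) - tr(b^-2 a)  (eliminate a^-1) = y*z - x
next, tr(b^-2 a^-3) = tr(a^-1 b^-2 a^-1) * tr(a) - tr(a^-1 b^-2)  (eliminate a^-1) = x^2*y*z - x^3 - x*y^2 - y*z + 3*x
tr(b^-1 a^-4 b^-1) = tr(b^-2 a^-3) * tr(a) - tr(b^-2 a^-2)  (eliminate a^-1) = x^3*y*z - x^4 - x^2*y^2 - 2*x*y*z + 4*x^2 + y^2 - 2
tr(a b a b) = tr(b a) * tr(b a) - tr(1)  (split on b) = z^2 - 2
tr(b a b^-1 a) = tr(a b a) * tr(b) - tr(a b a b)  (eliminate b^-1) = x*y*z - y^2 - z^2 + 2
and tr(b a b^-1 a^-1) = tr(b a b^-1) * tr(a) - tr(b a b^-1 a)  (eliminate a^-1) = -x*y*z + x^2 + y^2 + z^2 - 2
next, tr(a^-2 b a b^-1) = tr(b a b^-1 a^-1) * tr(a) - tr(b a b^-1)  (eliminate a^-1) = -x^2*y*z + x^3 + x*y^2 + x*z^2 - 3*x
tr(a b^-1 a^-3 b) = tr(a^-2 b a b^-1) * tr(a) - tr(a^-2 b a b^-1 a)  (eliminate a^-1) = -x^3*y*z + x^4 + x^2*y^2 + x^2*z^2 + x*y*z - 4*x^2 - y^2 - z^2 + 2
tr(a^-1 b^-1 a b^-1 a^-2) = tr(a b^-1 a^-3) * tr(b) - tr(a b^-1 a^-3 b)  (eliminate b^-1) = x^3*y*z - x^4 - x^2*y^2 - x^2*z^2 + 4*x^2 + z^2 - 2
tr(a^-1 b^-1 a b^-1) = tr(a^-1 b^-1 a) * tr(b) - tr(a^-1 b^-1 a b)  (eliminate b^-1) = x*y*z - x^2 - z^2 + 2
and tr(a^-1 b^-1 a b^-1 a^-1) = tr(a^-1 b^-1 a b^-1) * tr(a) - tr(a^-1 b^-1 a b^-1 a)  (eliminate a^-1) = x^2*y*z - x^3 - x*y^2 - x*z^2 + y*z + 3*x
tr(b^-1 a^-4 b^-1 a) = tr(a^-1 b^-1 a b^-1 a^-2) * tr(a) - tr(a^-1 b^-1 a b^-1 a^-1)  (eliminate a^-1) = x^4*y*z - x^5 - x^3*y^2 - x^3*z^2 - x^2*y*z + 5*x^3 + x*y^2 + 2*x*z^2 - y*z - 5*x
next, tr(a^-4 b^-1 a^-1 b^-1) = tr(b^-1 a^-4 b^-1) * tr(a) - tr(b^-1 a^-4 b^-1 a)  (eliminate a^-1) = x^3*z^2 - x^2*y*z - x^3 - 2*x*z^2 + y*z + 3*x
and tr(a^-1 b^-1 a^-2) = tr(a^-1 b^-1 a^-1) * tr(a) - tr(a^-1 b^-1)  (eliminate a^-1) = x^2*z - x*y - z
next, tr(a^-1 b^-1 a^-3) = tr(a^-1 b^-1 a^-2) * tr(a) - tr(a^-1 b^-1 a^-1)  (eliminate a^-1) = x^3*z - x^2*y - 2*x*z + y
tr(b a^-1 b^-1 a^-2) = tr(b a^-1 b^-1 a^-1) * tr(a) - tr(b a^-1 b^-1)  (eliminate a^-1) = x^2*y*z - x*y^2 - x*z^2 + x
tr(a^-1 b^-1 a^-3 b) = tr(b a^-1 b^-1 a^-2) * tr(a) - tr(b a^-1 b^-1 a^-1)  (eliminate a^-1) = x^3*y*z - x^2*y^2 - x^2*z^2 - x*y*z + x^2 + y^2 + z^2 - 2
tr(a^-3 b^-1 a^-1 b^-1) = tr(a^-1 b^-1 a^-3) * tr(b) - tr(a^-1 b^-1 a^-3 b)  (eliminate b^-1) = x^2*z^2 - x*y*z - x^2 - z^2 + 2
tr(b^-1 a^-5 b^-1 a^-1) = tr(a^-4 b^-1 a^-1 b^-1) * tr(a) - tr(a^-4 b^-1 a^-1 b^-1 a)  (eliminate a^-1) = x^4*z^2 - x^3*y*z - x^4 - 3*x^2*z^2 + 2*x*y*z + 4*x^2 + z^2 - 2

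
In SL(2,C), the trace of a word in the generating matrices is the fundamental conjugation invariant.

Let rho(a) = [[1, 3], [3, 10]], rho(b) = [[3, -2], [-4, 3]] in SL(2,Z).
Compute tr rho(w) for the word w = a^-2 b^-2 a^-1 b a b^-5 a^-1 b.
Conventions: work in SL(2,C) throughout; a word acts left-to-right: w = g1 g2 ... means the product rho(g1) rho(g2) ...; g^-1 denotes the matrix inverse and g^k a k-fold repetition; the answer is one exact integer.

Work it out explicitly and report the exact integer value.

rho(a^-1) = [[10, -3], [-3, 1]]
... * rho(a^-1) = [[10, -3], [-3, 1]]  ->  [[109, -33], [-33, 10]]
... * rho(b^-1) = [[3, 2], [4, 3]]  ->  [[195, 119], [-59, -36]]
... * rho(b^-1) = [[3, 2], [4, 3]]  ->  [[1061, 747], [-321, -226]]
... * rho(a^-1) = [[10, -3], [-3, 1]]  ->  [[8369, -2436], [-2532, 737]]
... * rho(b) = [[3, -2], [-4, 3]]  ->  [[34851, -24046], [-10544, 7275]]
... * rho(a) = [[1, 3], [3, 10]]  ->  [[-37287, -135907], [11281, 41118]]
... * rho(b^-1) = [[3, 2], [4, 3]]  ->  [[-655489, -482295], [198315, 145916]]
... * rho(b^-1) = [[3, 2], [4, 3]]  ->  [[-3895647, -2757863], [1178609, 834378]]
... * rho(b^-1) = [[3, 2], [4, 3]]  ->  [[-22718393, -16064883], [6873339, 4860352]]
... * rho(b^-1) = [[3, 2], [4, 3]]  ->  [[-132414711, -93631435], [40061425, 28327734]]
... * rho(b^-1) = [[3, 2], [4, 3]]  ->  [[-771769873, -545723727], [233495211, 165106052]]
... * rho(a^-1) = [[10, -3], [-3, 1]]  ->  [[-6080527549, 1769585892], [1839633954, -535379581]]
... * rho(b) = [[3, -2], [-4, 3]]  ->  [[-25319926215, 17469812774], [7660420186, -5285406651]]
tr = -25319926215 + -5285406651 = -30605332866

-30605332866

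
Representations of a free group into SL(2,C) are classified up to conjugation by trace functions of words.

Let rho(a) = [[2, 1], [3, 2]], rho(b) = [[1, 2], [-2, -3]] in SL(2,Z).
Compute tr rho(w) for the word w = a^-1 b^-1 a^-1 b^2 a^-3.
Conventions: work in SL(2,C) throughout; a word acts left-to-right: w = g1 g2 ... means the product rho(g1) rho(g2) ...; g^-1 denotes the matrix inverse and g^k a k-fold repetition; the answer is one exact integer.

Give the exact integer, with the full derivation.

232

rho(a^-1) = [[2, -1], [-3, 2]]
... * rho(b^-1) = [[-3, -2], [2, 1]]  ->  [[-8, -5], [13, 8]]
... * rho(a^-1) = [[2, -1], [-3, 2]]  ->  [[-1, -2], [2, 3]]
... * rho(b) = [[1, 2], [-2, -3]]  ->  [[3, 4], [-4, -5]]
... * rho(b) = [[1, 2], [-2, -3]]  ->  [[-5, -6], [6, 7]]
... * rho(a^-1) = [[2, -1], [-3, 2]]  ->  [[8, -7], [-9, 8]]
... * rho(a^-1) = [[2, -1], [-3, 2]]  ->  [[37, -22], [-42, 25]]
... * rho(a^-1) = [[2, -1], [-3, 2]]  ->  [[140, -81], [-159, 92]]
tr = 140 + 92 = 232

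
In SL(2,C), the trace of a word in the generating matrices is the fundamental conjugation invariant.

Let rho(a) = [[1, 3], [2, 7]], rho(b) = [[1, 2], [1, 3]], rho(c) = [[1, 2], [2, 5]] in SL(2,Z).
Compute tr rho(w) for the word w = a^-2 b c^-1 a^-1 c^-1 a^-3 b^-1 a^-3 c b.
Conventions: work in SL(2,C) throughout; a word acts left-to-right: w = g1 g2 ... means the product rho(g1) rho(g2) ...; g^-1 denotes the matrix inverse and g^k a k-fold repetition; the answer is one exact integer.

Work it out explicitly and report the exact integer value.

rho(a^-1) = [[7, -3], [-2, 1]]
... * rho(a^-1) = [[7, -3], [-2, 1]]  ->  [[55, -24], [-16, 7]]
... * rho(b) = [[1, 2], [1, 3]]  ->  [[31, 38], [-9, -11]]
... * rho(c^-1) = [[5, -2], [-2, 1]]  ->  [[79, -24], [-23, 7]]
... * rho(a^-1) = [[7, -3], [-2, 1]]  ->  [[601, -261], [-175, 76]]
... * rho(c^-1) = [[5, -2], [-2, 1]]  ->  [[3527, -1463], [-1027, 426]]
... * rho(a^-1) = [[7, -3], [-2, 1]]  ->  [[27615, -12044], [-8041, 3507]]
... * rho(a^-1) = [[7, -3], [-2, 1]]  ->  [[217393, -94889], [-63301, 27630]]
... * rho(a^-1) = [[7, -3], [-2, 1]]  ->  [[1711529, -747068], [-498367, 217533]]
... * rho(b^-1) = [[3, -2], [-1, 1]]  ->  [[5881655, -4170126], [-1712634, 1214267]]
... * rho(a^-1) = [[7, -3], [-2, 1]]  ->  [[49511837, -21815091], [-14416972, 6352169]]
... * rho(a^-1) = [[7, -3], [-2, 1]]  ->  [[390213041, -170350602], [-113623142, 49603085]]
... * rho(a^-1) = [[7, -3], [-2, 1]]  ->  [[3072192491, -1340989725], [-894568164, 390472511]]
... * rho(c) = [[1, 2], [2, 5]]  ->  [[390213041, -560563643], [-113623142, 163226227]]
... * rho(b) = [[1, 2], [1, 3]]  ->  [[-170350602, -901264847], [49603085, 262432397]]
tr = -170350602 + 262432397 = 92081795

92081795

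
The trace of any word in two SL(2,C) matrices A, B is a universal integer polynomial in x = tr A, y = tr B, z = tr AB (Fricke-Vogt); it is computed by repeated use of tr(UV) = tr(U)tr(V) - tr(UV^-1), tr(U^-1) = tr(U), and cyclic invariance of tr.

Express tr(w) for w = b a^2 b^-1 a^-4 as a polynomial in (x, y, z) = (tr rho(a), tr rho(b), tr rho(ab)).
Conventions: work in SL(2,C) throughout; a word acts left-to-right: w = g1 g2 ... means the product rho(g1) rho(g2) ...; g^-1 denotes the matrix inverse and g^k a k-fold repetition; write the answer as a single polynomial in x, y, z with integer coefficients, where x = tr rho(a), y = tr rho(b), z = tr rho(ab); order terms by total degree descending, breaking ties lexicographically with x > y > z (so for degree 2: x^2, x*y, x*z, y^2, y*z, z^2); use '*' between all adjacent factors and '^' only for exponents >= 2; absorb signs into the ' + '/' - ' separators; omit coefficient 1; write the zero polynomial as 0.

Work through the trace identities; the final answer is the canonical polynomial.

reduce: tr(a^-1 b) = tr(b)*tr(a) - tr(b a)   [inverse elimination on a] = x*y - z
tr(a^-2 b) = tr(a^-1 b)*tr(a) - tr(a^-1 b a)   [inverse elimination on a] = x^2*y - x*z - y
reduce: tr(a^2 b) = tr(a)*tr(b a) - tr(b)   [square of a] = x*z - y
tr(a^2) = tr(a)*tr(a) - tr(1)   [square of a] = x^2 - 2
so tr(b a^2 b) = tr(b)*tr(a^2 b) - tr(a^2)   [square of b] = x*y*z - x^2 - y^2 + 2
tr(b a b a) = tr(a b)*tr(a b) - tr(1)   [split at a repeated a] = z^2 - 2
tr(b a b) = tr(b)*tr(a b) - tr(a)   [square of b] = y*z - x
tr(b a^2 b a) = tr(a)*tr(b a b a) - tr(b a b)   [square of a] = x*z^2 - y*z - x
reduce: tr(a^-1 b a^2 b) = tr(b a^2 b)*tr(a) - tr(b a^2 b a)   [inverse elimination on a] = x^2*y*z - x^3 - x*y^2 - x*z^2 + y*z + 3*x
tr(b a^2 b a^-2) = tr(a^-1 b a^2 b)*tr(a) - tr(a^-1 b a^2 b a)   [inverse elimination on a] = x^3*y*z - x^4 - x^2*y^2 - x^2*z^2 + 4*x^2 + y^2 - 2
reduce: tr(a^-1 b a^2 b a^-2) = tr(b a^2 b a^-2)*tr(a) - tr(b a^2 b a^-1)   [inverse elimination on a] = x^4*y*z - x^5 - x^3*y^2 - x^3*z^2 - x^2*y*z + 5*x^3 + 2*x*y^2 + x*z^2 - y*z - 5*x
reduce: tr(a^-4 b a^2 b) = tr(a^-1 b a^2 b a^-2)*tr(a) - tr(a^-1 b a^2 b a^-1)   [inverse elimination on a] = x^5*y*z - x^6 - x^4*y^2 - x^4*z^2 - 2*x^3*y*z + 6*x^4 + 3*x^2*y^2 + 2*x^2*z^2 - x*y*z - 9*x^2 - y^2 + 2
reduce: tr(b a^2 b^-1 a^-4) = tr(a^-4 b a^2)*tr(b) - tr(a^-4 b a^2 b)   [inverse elimination on b] = -x^5*y*z + x^6 + x^4*y^2 + x^4*z^2 + 2*x^3*y*z - 6*x^4 - 2*x^2*y^2 - 2*x^2*z^2 + 9*x^2 - 2

-x^5*y*z + x^6 + x^4*y^2 + x^4*z^2 + 2*x^3*y*z - 6*x^4 - 2*x^2*y^2 - 2*x^2*z^2 + 9*x^2 - 2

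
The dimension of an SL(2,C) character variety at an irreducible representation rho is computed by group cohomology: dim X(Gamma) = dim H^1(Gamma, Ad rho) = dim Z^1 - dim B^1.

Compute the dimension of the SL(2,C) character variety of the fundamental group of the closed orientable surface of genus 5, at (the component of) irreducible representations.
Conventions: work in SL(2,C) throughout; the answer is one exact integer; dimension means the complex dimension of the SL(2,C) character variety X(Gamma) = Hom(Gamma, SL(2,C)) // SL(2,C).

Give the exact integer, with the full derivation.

24

The genus-5 surface group: 2g = 10 generators, one relator prod [a_i, b_i].
A cocycle assigns one sl_2 vector per generator subject to the relator condition d_2(z) = 0: dim of the unconstrained space is 3*2g = 30.
At an irreducible rho, H^2 = coker(d_2) vanishes (Poincare duality: H^2 is dual to H^0 = invariants = 0), so d_2 is surjective onto sl_2 and dim Z^1 = 30 - 3 = 27.
dim B^1 = 3 (coboundaries, injective at irreducible rho).
dim H^1 = 27 - 3 = 24 = dim X.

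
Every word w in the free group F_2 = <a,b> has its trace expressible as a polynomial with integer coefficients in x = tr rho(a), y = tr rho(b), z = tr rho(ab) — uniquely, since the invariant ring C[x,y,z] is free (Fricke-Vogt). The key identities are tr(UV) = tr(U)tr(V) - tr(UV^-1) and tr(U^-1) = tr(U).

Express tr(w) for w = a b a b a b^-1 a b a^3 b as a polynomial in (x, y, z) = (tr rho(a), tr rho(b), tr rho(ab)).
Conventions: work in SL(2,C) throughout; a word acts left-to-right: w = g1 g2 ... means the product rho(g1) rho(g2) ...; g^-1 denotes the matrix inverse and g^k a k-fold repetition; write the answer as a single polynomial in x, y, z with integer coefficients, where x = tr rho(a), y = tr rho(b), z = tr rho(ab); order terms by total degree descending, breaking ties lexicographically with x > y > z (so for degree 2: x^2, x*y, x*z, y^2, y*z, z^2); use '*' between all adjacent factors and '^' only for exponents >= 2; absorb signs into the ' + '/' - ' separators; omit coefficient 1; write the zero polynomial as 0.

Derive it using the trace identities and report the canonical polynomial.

tr(a b a b) = tr(b a)*tr(b a) - tr(1)   [split at a repeated b] = z^2 - 2
tr(b a b a b a) = tr(a b a b)*tr(a b) - tr(b a)   [split at a repeated a] = z^3 - 3*z
tr(b a b a b a b a) = tr(b a b a b a)*tr(b a) - tr(a b a b)   [split at a repeated b] = z^4 - 4*z^2 + 2
tr(b a b) = tr(b)*tr(a b) - tr(a)   [square of b] = y*z - x
tr(a b a b a) = tr(a)*tr(b a b a) - tr(b a b)   [square of a] = x*z^2 - y*z - x
tr(b a b a b a b) = tr(b)*tr(a b a b a b) - tr(a b a b a)   [square of b] = y*z^3 - x*z^2 - 2*y*z + x
tr(b a b a b a^2 b a) = tr(a)*tr(b a b a b a b a) - tr(b a b a b a b)   [square of a] = x*z^4 - y*z^3 - 3*x*z^2 + 2*y*z + x
tr(a b a) = tr(a)*tr(b a) - tr(b)   [square of a] = x*z - y
tr(b a b a b) = tr(b)*tr(a b a b) - tr(a b a)   [square of b] = y*z^2 - x*z - y
tr(a b a b a^2 b) = tr(a)*tr(b a b a b a) - tr(b a b a b)   [square of a] = x*z^3 - y*z^2 - 2*x*z + y
tr(a b a b a^2) = tr(a)*tr(b a b a^2) - tr(b a b a)   [square of a] = x^2*z^2 - x*y*z - x^2 - z^2 + 2
tr(b a b a b a^2 b) = tr(b)*tr(a b a b a^2 b) - tr(a b a b a^2)   [square of b] = x*y*z^3 - x^2*z^2 - y^2*z^2 - x*y*z + x^2 + y^2 + z^2 - 2
tr(b a b a b a^2 b a^2) = tr(a)*tr(b a b a b a^2 b a) - tr(b a b a b a^2 b)   [square of a] = x^2*z^4 - 2*x*y*z^3 - 2*x^2*z^2 + y^2*z^2 + 3*x*y*z - y^2 - z^2 + 2
tr(a b a^3 b a b a b a) = tr(a)*tr(b a b a b a^2 b a^2) - tr(b a b a b a^2 b a)   [square of a] = x^3*z^4 - 2*x^2*y*z^3 - 2*x^3*z^2 + x*y^2*z^2 - x*z^4 + 3*x^2*y*z + y*z^3 - x*y^2 + 2*x*z^2 - 2*y*z + x
tr(b a b a b a b a b a) = tr(a b a b a b)*tr(a b a b) - tr(b a)   [split at a repeated a] = z^5 - 5*z^3 + 5*z
tr(b a b a b a b a b) = tr(b)*tr(a b a b a b a b) - tr(a b a b a b a)   [square of b] = y*z^4 - x*z^3 - 3*y*z^2 + 2*x*z + y
tr(b a b a b a b a b a^2) = tr(a)*tr(b a b a b a b a b a) - tr(b a b a b a b a b)   [square of a] = x*z^5 - y*z^4 - 4*x*z^3 + 3*y*z^2 + 3*x*z - y
tr(a b a^3 b a b a b a b) = tr(a)*tr(b a b a b a b a b a^2) - tr(b a b a b a b a b a)   [square of a] = x^2*z^5 - x*y*z^4 - 4*x^2*z^3 - z^5 + 3*x*y*z^2 + 3*x^2*z + 5*z^3 - x*y - 5*z
tr(a b a b a b^-1 a b a^3 b) = tr(a b a^3 b a b a b a)*tr(b) - tr(a b a^3 b a b a b a b)   [inverse elimination on b] = x^3*y*z^4 - 2*x^2*y^2*z^3 - x^2*z^5 - 2*x^3*y*z^2 + x*y^3*z^2 + 3*x^2*y^2*z + 4*x^2*z^3 + y^2*z^3 + z^5 - x*y^3 - x*y*z^2 - 3*x^2*z - 2*y^2*z - 5*z^3 + 2*x*y + 5*z

x^3*y*z^4 - 2*x^2*y^2*z^3 - x^2*z^5 - 2*x^3*y*z^2 + x*y^3*z^2 + 3*x^2*y^2*z + 4*x^2*z^3 + y^2*z^3 + z^5 - x*y^3 - x*y*z^2 - 3*x^2*z - 2*y^2*z - 5*z^3 + 2*x*y + 5*z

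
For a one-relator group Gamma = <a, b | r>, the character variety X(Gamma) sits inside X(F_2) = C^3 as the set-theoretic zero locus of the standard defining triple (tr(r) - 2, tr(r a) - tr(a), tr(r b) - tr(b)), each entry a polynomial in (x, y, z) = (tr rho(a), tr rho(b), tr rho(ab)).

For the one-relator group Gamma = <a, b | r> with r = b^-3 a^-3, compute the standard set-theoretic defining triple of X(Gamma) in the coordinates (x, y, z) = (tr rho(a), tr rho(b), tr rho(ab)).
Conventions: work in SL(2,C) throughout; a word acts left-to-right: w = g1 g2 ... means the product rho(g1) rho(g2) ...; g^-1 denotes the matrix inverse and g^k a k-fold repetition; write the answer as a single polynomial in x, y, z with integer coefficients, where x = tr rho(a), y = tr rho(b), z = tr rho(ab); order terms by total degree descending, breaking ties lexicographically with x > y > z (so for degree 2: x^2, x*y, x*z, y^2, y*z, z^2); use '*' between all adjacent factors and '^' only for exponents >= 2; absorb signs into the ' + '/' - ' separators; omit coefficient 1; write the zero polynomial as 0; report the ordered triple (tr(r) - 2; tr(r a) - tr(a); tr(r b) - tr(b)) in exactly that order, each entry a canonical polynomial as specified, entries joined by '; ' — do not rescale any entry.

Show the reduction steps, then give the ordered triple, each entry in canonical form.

tr(a^-1) = tr(a) = x
tr(a^-1 b) = tr(b) tr(a) - tr(b a) = x*y - z
tr(a^-1 b^-1) = tr(a^-1) tr(b) - tr(a^-1 b) = z
tr(a^-2 b^-1) = tr(a^-1 b^-1) tr(a) - tr(a^-1 b^-1 a) = x*z - y
tr(a^-2) = tr(a^-1) tr(a) - tr(1) = x^2 - 2
tr(b^-1 a^-2 b^-1) = tr(a^-2 b^-1) tr(b) - tr(a^-2) = x*y*z - x^2 - y^2 + 2
tr(a^-2 b^-3) = tr(b^-1 a^-2 b^-1) tr(b) - tr(b^-1 a^-2) = x*y^2*z - x^2*y - y^3 - x*z + 3*y
tr(b^-2 a^-1) = tr(b^-1 a^-1) tr(b) - tr(b^-1 a^-1 b) = y*z - x
tr(a^-1 b^-3) = tr(b^-2 a^-1) tr(b) - tr(b^-2 a^-1 b) = y^2*z - x*y - z
tr(b^-3 a^-3) = tr(a^-2 b^-3) tr(a) - tr(a^-2 b^-3 a) = x^2*y^2*z - x^3*y - x*y^3 - x^2*z - y^2*z + 4*x*y + z
tr(b^-1 a^-3) = tr(b^-1 a^-2) tr(a) - tr(b^-1 a^-1) = x^2*z - x*y - z
tr(a^-3) = tr(a^-2) tr(a) - tr(a^-1) = x^3 - 3*x
tr(b^-2 a^-3) = tr(b^-1 a^-3) tr(b) - tr(b^-1 a^-3 b) = x^2*y*z - x^3 - x*y^2 - y*z + 3*x
assemble the triple (tr(r) - 2; tr(r a) - x; tr(r b) - y)

x^2*y^2*z - x^3*y - x*y^3 - x^2*z - y^2*z + 4*x*y + z - 2; x*y^2*z - x^2*y - y^3 - x*z - x + 3*y; x^2*y*z - x^3 - x*y^2 - y*z + 3*x - y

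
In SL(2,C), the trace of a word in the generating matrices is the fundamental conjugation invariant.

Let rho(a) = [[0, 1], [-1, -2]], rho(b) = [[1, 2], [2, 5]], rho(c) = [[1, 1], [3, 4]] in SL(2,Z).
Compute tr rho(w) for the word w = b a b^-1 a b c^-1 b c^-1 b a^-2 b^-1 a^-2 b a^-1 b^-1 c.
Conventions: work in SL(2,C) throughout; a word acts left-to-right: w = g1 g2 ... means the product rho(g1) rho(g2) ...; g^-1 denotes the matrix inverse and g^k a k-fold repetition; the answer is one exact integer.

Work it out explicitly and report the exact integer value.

rho(b) = [[1, 2], [2, 5]]
... * rho(a) = [[0, 1], [-1, -2]]  ->  [[-2, -3], [-5, -8]]
... * rho(b^-1) = [[5, -2], [-2, 1]]  ->  [[-4, 1], [-9, 2]]
... * rho(a) = [[0, 1], [-1, -2]]  ->  [[-1, -6], [-2, -13]]
... * rho(b) = [[1, 2], [2, 5]]  ->  [[-13, -32], [-28, -69]]
... * rho(c^-1) = [[4, -1], [-3, 1]]  ->  [[44, -19], [95, -41]]
... * rho(b) = [[1, 2], [2, 5]]  ->  [[6, -7], [13, -15]]
... * rho(c^-1) = [[4, -1], [-3, 1]]  ->  [[45, -13], [97, -28]]
... * rho(b) = [[1, 2], [2, 5]]  ->  [[19, 25], [41, 54]]
... * rho(a^-1) = [[-2, -1], [1, 0]]  ->  [[-13, -19], [-28, -41]]
... * rho(a^-1) = [[-2, -1], [1, 0]]  ->  [[7, 13], [15, 28]]
... * rho(b^-1) = [[5, -2], [-2, 1]]  ->  [[9, -1], [19, -2]]
... * rho(a^-1) = [[-2, -1], [1, 0]]  ->  [[-19, -9], [-40, -19]]
... * rho(a^-1) = [[-2, -1], [1, 0]]  ->  [[29, 19], [61, 40]]
... * rho(b) = [[1, 2], [2, 5]]  ->  [[67, 153], [141, 322]]
... * rho(a^-1) = [[-2, -1], [1, 0]]  ->  [[19, -67], [40, -141]]
... * rho(b^-1) = [[5, -2], [-2, 1]]  ->  [[229, -105], [482, -221]]
... * rho(c) = [[1, 1], [3, 4]]  ->  [[-86, -191], [-181, -402]]
tr = -86 + -402 = -488

-488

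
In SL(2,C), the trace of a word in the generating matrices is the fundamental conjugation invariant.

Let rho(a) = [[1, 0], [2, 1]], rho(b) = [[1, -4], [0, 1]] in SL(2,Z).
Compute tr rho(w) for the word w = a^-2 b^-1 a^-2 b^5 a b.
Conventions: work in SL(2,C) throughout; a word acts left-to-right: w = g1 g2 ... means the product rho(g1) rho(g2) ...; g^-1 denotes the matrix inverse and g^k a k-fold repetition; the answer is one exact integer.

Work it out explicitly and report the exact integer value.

8314

rho(a^-1) = [[1, 0], [-2, 1]]
... * rho(a^-1) = [[1, 0], [-2, 1]]  ->  [[1, 0], [-4, 1]]
... * rho(b^-1) = [[1, 4], [0, 1]]  ->  [[1, 4], [-4, -15]]
... * rho(a^-1) = [[1, 0], [-2, 1]]  ->  [[-7, 4], [26, -15]]
... * rho(a^-1) = [[1, 0], [-2, 1]]  ->  [[-15, 4], [56, -15]]
... * rho(b) = [[1, -4], [0, 1]]  ->  [[-15, 64], [56, -239]]
... * rho(b) = [[1, -4], [0, 1]]  ->  [[-15, 124], [56, -463]]
... * rho(b) = [[1, -4], [0, 1]]  ->  [[-15, 184], [56, -687]]
... * rho(b) = [[1, -4], [0, 1]]  ->  [[-15, 244], [56, -911]]
... * rho(b) = [[1, -4], [0, 1]]  ->  [[-15, 304], [56, -1135]]
... * rho(a) = [[1, 0], [2, 1]]  ->  [[593, 304], [-2214, -1135]]
... * rho(b) = [[1, -4], [0, 1]]  ->  [[593, -2068], [-2214, 7721]]
tr = 593 + 7721 = 8314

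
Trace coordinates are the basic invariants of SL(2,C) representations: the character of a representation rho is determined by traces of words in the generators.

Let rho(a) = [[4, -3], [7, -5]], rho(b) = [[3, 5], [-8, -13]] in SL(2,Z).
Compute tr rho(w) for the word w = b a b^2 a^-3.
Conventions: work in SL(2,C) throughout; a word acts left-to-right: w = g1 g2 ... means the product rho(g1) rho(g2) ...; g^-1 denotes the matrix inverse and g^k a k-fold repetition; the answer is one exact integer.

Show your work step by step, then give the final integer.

rho(b) = [[3, 5], [-8, -13]]
... * rho(a) = [[4, -3], [7, -5]]  ->  [[47, -34], [-123, 89]]
... * rho(b) = [[3, 5], [-8, -13]]  ->  [[413, 677], [-1081, -1772]]
... * rho(b) = [[3, 5], [-8, -13]]  ->  [[-4177, -6736], [10933, 17631]]
... * rho(a^-1) = [[-5, 3], [-7, 4]]  ->  [[68037, -39475], [-178082, 103323]]
... * rho(a^-1) = [[-5, 3], [-7, 4]]  ->  [[-63860, 46211], [167149, -120954]]
... * rho(a^-1) = [[-5, 3], [-7, 4]]  ->  [[-4177, -6736], [10933, 17631]]
tr = -4177 + 17631 = 13454

13454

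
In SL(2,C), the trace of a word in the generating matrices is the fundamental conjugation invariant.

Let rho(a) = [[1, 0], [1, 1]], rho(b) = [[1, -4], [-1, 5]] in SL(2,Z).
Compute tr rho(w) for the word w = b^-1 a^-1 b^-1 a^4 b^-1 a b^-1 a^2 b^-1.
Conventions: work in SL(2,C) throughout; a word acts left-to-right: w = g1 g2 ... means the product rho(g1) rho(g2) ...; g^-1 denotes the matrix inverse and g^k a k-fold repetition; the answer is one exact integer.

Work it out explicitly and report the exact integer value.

32222

rho(b^-1) = [[5, 4], [1, 1]]
... * rho(a^-1) = [[1, 0], [-1, 1]]  ->  [[1, 4], [0, 1]]
... * rho(b^-1) = [[5, 4], [1, 1]]  ->  [[9, 8], [1, 1]]
... * rho(a) = [[1, 0], [1, 1]]  ->  [[17, 8], [2, 1]]
... * rho(a) = [[1, 0], [1, 1]]  ->  [[25, 8], [3, 1]]
... * rho(a) = [[1, 0], [1, 1]]  ->  [[33, 8], [4, 1]]
... * rho(a) = [[1, 0], [1, 1]]  ->  [[41, 8], [5, 1]]
... * rho(b^-1) = [[5, 4], [1, 1]]  ->  [[213, 172], [26, 21]]
... * rho(a) = [[1, 0], [1, 1]]  ->  [[385, 172], [47, 21]]
... * rho(b^-1) = [[5, 4], [1, 1]]  ->  [[2097, 1712], [256, 209]]
... * rho(a) = [[1, 0], [1, 1]]  ->  [[3809, 1712], [465, 209]]
... * rho(a) = [[1, 0], [1, 1]]  ->  [[5521, 1712], [674, 209]]
... * rho(b^-1) = [[5, 4], [1, 1]]  ->  [[29317, 23796], [3579, 2905]]
tr = 29317 + 2905 = 32222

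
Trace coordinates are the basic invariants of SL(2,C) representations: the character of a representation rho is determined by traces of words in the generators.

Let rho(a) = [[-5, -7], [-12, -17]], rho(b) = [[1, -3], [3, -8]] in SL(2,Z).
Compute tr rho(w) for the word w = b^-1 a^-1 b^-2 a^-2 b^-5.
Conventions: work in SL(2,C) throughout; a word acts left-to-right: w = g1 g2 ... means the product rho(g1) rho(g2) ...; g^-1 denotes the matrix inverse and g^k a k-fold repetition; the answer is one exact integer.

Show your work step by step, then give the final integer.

rho(b^-1) = [[-8, 3], [-3, 1]]
... * rho(a^-1) = [[-17, 7], [12, -5]]  ->  [[172, -71], [63, -26]]
... * rho(b^-1) = [[-8, 3], [-3, 1]]  ->  [[-1163, 445], [-426, 163]]
... * rho(b^-1) = [[-8, 3], [-3, 1]]  ->  [[7969, -3044], [2919, -1115]]
... * rho(a^-1) = [[-17, 7], [12, -5]]  ->  [[-172001, 71003], [-63003, 26008]]
... * rho(a^-1) = [[-17, 7], [12, -5]]  ->  [[3776053, -1559022], [1383147, -571061]]
... * rho(b^-1) = [[-8, 3], [-3, 1]]  ->  [[-25531358, 9769137], [-9351993, 3578380]]
... * rho(b^-1) = [[-8, 3], [-3, 1]]  ->  [[174943453, -66824937], [64080804, -24477599]]
... * rho(b^-1) = [[-8, 3], [-3, 1]]  ->  [[-1199072813, 458005422], [-439213635, 167764813]]
... * rho(b^-1) = [[-8, 3], [-3, 1]]  ->  [[8218566238, -3139213017], [3010414641, -1149876092]]
... * rho(b^-1) = [[-8, 3], [-3, 1]]  ->  [[-56330890853, 21516485697], [-20633688852, 7881367831]]
tr = -56330890853 + 7881367831 = -48449523022

-48449523022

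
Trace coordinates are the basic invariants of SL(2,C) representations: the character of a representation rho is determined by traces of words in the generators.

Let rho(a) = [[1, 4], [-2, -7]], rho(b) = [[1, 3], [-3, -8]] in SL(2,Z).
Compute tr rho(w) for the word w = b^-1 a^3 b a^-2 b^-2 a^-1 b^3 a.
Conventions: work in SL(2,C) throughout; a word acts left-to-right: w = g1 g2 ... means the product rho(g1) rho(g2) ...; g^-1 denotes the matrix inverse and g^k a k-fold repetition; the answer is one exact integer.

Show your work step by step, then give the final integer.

171388263

rho(b^-1) = [[-8, -3], [3, 1]]
... * rho(a) = [[1, 4], [-2, -7]]  ->  [[-2, -11], [1, 5]]
... * rho(a) = [[1, 4], [-2, -7]]  ->  [[20, 69], [-9, -31]]
... * rho(a) = [[1, 4], [-2, -7]]  ->  [[-118, -403], [53, 181]]
... * rho(b) = [[1, 3], [-3, -8]]  ->  [[1091, 2870], [-490, -1289]]
... * rho(a^-1) = [[-7, -4], [2, 1]]  ->  [[-1897, -1494], [852, 671]]
... * rho(a^-1) = [[-7, -4], [2, 1]]  ->  [[10291, 6094], [-4622, -2737]]
... * rho(b^-1) = [[-8, -3], [3, 1]]  ->  [[-64046, -24779], [28765, 11129]]
... * rho(b^-1) = [[-8, -3], [3, 1]]  ->  [[438031, 167359], [-196733, -75166]]
... * rho(a^-1) = [[-7, -4], [2, 1]]  ->  [[-2731499, -1584765], [1226799, 711766]]
... * rho(b) = [[1, 3], [-3, -8]]  ->  [[2022796, 4483623], [-908499, -2013731]]
... * rho(b) = [[1, 3], [-3, -8]]  ->  [[-11428073, -29800596], [5132694, 13384351]]
... * rho(b) = [[1, 3], [-3, -8]]  ->  [[77973715, 204120549], [-35020359, -91676726]]
... * rho(a) = [[1, 4], [-2, -7]]  ->  [[-330267383, -1116948983], [148333093, 501655646]]
tr = -330267383 + 501655646 = 171388263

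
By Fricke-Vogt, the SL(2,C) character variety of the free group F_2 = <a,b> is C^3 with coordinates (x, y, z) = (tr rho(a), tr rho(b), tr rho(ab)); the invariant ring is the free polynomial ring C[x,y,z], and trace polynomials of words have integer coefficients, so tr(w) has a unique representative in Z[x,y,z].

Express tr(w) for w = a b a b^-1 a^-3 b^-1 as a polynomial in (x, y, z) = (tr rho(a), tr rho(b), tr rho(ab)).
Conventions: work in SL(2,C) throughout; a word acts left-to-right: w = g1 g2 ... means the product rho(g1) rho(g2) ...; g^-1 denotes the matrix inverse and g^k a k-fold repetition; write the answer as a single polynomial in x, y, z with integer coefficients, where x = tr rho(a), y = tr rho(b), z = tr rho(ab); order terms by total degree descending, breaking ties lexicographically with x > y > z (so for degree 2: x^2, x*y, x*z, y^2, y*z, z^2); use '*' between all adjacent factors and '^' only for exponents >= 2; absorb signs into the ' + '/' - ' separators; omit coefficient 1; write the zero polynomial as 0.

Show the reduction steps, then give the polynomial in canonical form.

next, trace(b a b) = trace(b) trace(a b) - trace(a) = y*z - x
trace(b a b a) = trace(a b) trace(a b) - trace(1) = z^2 - 2
next, trace(a^-1 b a b) = trace(b a b) trace(a) - trace(b a b a) = x*y*z - x^2 - z^2 + 2
and trace(a^-1 b a b^-1) = trace(a^-1 b a) trace(b) - trace(a^-1 b a b) = -x*y*z + x^2 + y^2 + z^2 - 2
trace(b a b^-1 a^-2) = trace(a^-1 b a b^-1) trace(a) - trace(a^-1 b a b^-1 a) = -x^2*y*z + x^3 + x*y^2 + x*z^2 - 3*x
trace(a b a) = trace(a) trace(b a) - trace(b) = x*z - y
and trace(b a b a b) = trace(b) trace(a b a b) - trace(a b a) = y*z^2 - x*z - y
trace(b a b a b a) = trace(b a) trace(b a b a) - trace(b^-1 a^-1) = z^3 - 3*z
and trace(a^-1 b a b a b) = trace(b a b a b) trace(a) - trace(b a b a b a) = x*y*z^2 - x^2*z - z^3 - x*y + 3*z
next, trace(a^-1 b a b a b^-1) = trace(a^-1 b a b a) trace(b) - trace(a^-1 b a b a b) = -x*y*z^2 + x^2*z + y^2*z + z^3 - 3*z
and trace(a^-2 b a b a b^-1) = trace(a^-1 b a b a b^-1) trace(a) - trace(a^-1 b a b a b^-1 a) = -x^2*y*z^2 + x^3*z + x*y^2*z + x*z^3 - 4*x*z + y
next, trace(a b a b^-1 a^-3 b) = trace(a^-2 b a b a b^-1) trace(a) - trace(a^-2 b a b a b^-1 a) = -x^3*y*z^2 + x^4*z + x^2*y^2*z + x^2*z^3 + x*y*z^2 - 5*x^2*z - y^2*z - z^3 + x*y + 3*z
trace(a b a b^-1 a^-3 b^-1) = trace(a b a b^-1 a^-3) trace(b) - trace(a b a b^-1 a^-3 b) = x^3*y*z^2 - x^4*z - 2*x^2*y^2*z - x^2*z^3 + x^3*y + x*y^3 + 5*x^2*z + y^2*z + z^3 - 4*x*y - 3*z

x^3*y*z^2 - x^4*z - 2*x^2*y^2*z - x^2*z^3 + x^3*y + x*y^3 + 5*x^2*z + y^2*z + z^3 - 4*x*y - 3*z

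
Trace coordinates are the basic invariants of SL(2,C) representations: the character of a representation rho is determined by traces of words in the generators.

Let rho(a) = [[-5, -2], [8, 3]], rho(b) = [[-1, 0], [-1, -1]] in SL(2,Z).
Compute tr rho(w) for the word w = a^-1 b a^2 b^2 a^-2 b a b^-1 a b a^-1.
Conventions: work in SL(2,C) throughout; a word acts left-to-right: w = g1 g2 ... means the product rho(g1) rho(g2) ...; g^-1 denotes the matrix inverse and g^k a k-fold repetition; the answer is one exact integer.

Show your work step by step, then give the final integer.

-298

rho(a^-1) = [[3, 2], [-8, -5]]
... * rho(b) = [[-1, 0], [-1, -1]]  ->  [[-5, -2], [13, 5]]
... * rho(a) = [[-5, -2], [8, 3]]  ->  [[9, 4], [-25, -11]]
... * rho(a) = [[-5, -2], [8, 3]]  ->  [[-13, -6], [37, 17]]
... * rho(b) = [[-1, 0], [-1, -1]]  ->  [[19, 6], [-54, -17]]
... * rho(b) = [[-1, 0], [-1, -1]]  ->  [[-25, -6], [71, 17]]
... * rho(a^-1) = [[3, 2], [-8, -5]]  ->  [[-27, -20], [77, 57]]
... * rho(a^-1) = [[3, 2], [-8, -5]]  ->  [[79, 46], [-225, -131]]
... * rho(b) = [[-1, 0], [-1, -1]]  ->  [[-125, -46], [356, 131]]
... * rho(a) = [[-5, -2], [8, 3]]  ->  [[257, 112], [-732, -319]]
... * rho(b^-1) = [[-1, 0], [1, -1]]  ->  [[-145, -112], [413, 319]]
... * rho(a) = [[-5, -2], [8, 3]]  ->  [[-171, -46], [487, 131]]
... * rho(b) = [[-1, 0], [-1, -1]]  ->  [[217, 46], [-618, -131]]
... * rho(a^-1) = [[3, 2], [-8, -5]]  ->  [[283, 204], [-806, -581]]
tr = 283 + -581 = -298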